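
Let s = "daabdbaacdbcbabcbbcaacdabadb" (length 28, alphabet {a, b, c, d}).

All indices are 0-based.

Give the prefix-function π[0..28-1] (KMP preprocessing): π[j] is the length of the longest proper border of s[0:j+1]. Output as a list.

π[0] = 0
j=1 s[j]='a': π[1]=0 (border '')
j=2 s[j]='a': π[2]=0 (border '')
j=3 s[j]='b': π[3]=0 (border '')
j=4 s[j]='d': π[4]=1 (border 'd')
j=5 s[j]='b': k: 1→0; π[5]=0 (border '')
j=6 s[j]='a': π[6]=0 (border '')
j=7 s[j]='a': π[7]=0 (border '')
j=8 s[j]='c': π[8]=0 (border '')
j=9 s[j]='d': π[9]=1 (border 'd')
j=10 s[j]='b': k: 1→0; π[10]=0 (border '')
j=11 s[j]='c': π[11]=0 (border '')
j=12 s[j]='b': π[12]=0 (border '')
j=13 s[j]='a': π[13]=0 (border '')
j=14 s[j]='b': π[14]=0 (border '')
j=15 s[j]='c': π[15]=0 (border '')
j=16 s[j]='b': π[16]=0 (border '')
j=17 s[j]='b': π[17]=0 (border '')
j=18 s[j]='c': π[18]=0 (border '')
j=19 s[j]='a': π[19]=0 (border '')
j=20 s[j]='a': π[20]=0 (border '')
j=21 s[j]='c': π[21]=0 (border '')
j=22 s[j]='d': π[22]=1 (border 'd')
j=23 s[j]='a': π[23]=2 (border 'da')
j=24 s[j]='b': k: 2→0; π[24]=0 (border '')
j=25 s[j]='a': π[25]=0 (border '')
j=26 s[j]='d': π[26]=1 (border 'd')
j=27 s[j]='b': k: 1→0; π[27]=0 (border '')

[0, 0, 0, 0, 1, 0, 0, 0, 0, 1, 0, 0, 0, 0, 0, 0, 0, 0, 0, 0, 0, 0, 1, 2, 0, 0, 1, 0]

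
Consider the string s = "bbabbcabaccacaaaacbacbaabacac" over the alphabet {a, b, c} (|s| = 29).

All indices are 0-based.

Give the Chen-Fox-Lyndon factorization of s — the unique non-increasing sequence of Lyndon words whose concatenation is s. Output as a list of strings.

emit factor 1: 'b' (i=0, period=1)
emit factor 2: 'b' (i=1, period=1)
emit factor 3: 'abbc' (i=2, period=4)
emit factor 4: 'abaccac' (i=6, period=7)
emit factor 5: 'aaaacbacbaabacac' (i=13, period=16)

["b", "b", "abbc", "abaccac", "aaaacbacbaabacac"]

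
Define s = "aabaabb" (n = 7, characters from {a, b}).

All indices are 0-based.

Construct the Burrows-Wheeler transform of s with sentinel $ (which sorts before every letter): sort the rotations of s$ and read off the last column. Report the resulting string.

rank  rotation  last
    0  $aabaabb  b
    1  aabaabb$  $
    2  aabb$aab  b
    3  abaabb$a  a
    4  abb$aaba  a
    5  b$aabaab  b
    6  baabb$aa  a
    7  bb$aabaa  a

b$baabaa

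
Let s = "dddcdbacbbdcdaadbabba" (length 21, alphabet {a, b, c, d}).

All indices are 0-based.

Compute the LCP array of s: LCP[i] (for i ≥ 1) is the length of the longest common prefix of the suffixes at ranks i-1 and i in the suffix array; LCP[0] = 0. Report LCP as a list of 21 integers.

rank→(start, suffix):
  0 → (20, 'a')
  1 → (13, 'aadbabba')
  2 → (17, 'abba')
  3 → (6, 'acbbdcdaadbabba')
  4 → (14, 'adbabba')
  5 → (19, 'ba')
  6 → (16, 'babba')
  7 → (5, 'bacbbdcdaadbabba')
  8 → (18, 'bba')
  9 → (8, 'bbdcdaadbabba')
  10 → (9, 'bdcdaadbabba')
  11 → (7, 'cbbdcdaadbabba')
  12 → (11, 'cdaadbabba')
  13 → (3, 'cdbacbbdcdaadbabba')
  14 → (12, 'daadbabba')
  15 → (15, 'dbabba')
  16 → (4, 'dbacbbdcdaadbabba')
  17 → (10, 'dcdaadbabba')
  18 → (2, 'dcdbacbbdcdaadbabba')
  19 → (1, 'ddcdbacbbdcdaadbabba')
  20 → (0, 'dddcdbacbbdcdaadbabba')

SA = [20, 13, 17, 6, 14, 19, 16, 5, 18, 8, 9, 7, 11, 3, 12, 15, 4, 10, 2, 1, 0]
[i] adj suffixes → lcp
  [1] 20/13 → 1 ('a')
  [2] 13/17 → 1 ('a')
  [3] 17/6 → 1 ('a')
  [4] 6/14 → 1 ('a')
  [5] 14/19 → 0 ('')
  [6] 19/16 → 2 ('ba')
  [7] 16/5 → 2 ('ba')
  [8] 5/18 → 1 ('b')
  [9] 18/8 → 2 ('bb')
  [10] 8/9 → 1 ('b')
  [11] 9/7 → 0 ('')
  [12] 7/11 → 1 ('c')
  [13] 11/3 → 2 ('cd')
  [14] 3/12 → 0 ('')
  [15] 12/15 → 1 ('d')
  [16] 15/4 → 3 ('dba')
  [17] 4/10 → 1 ('d')
  [18] 10/2 → 3 ('dcd')
  [19] 2/1 → 1 ('d')
  [20] 1/0 → 2 ('dd')

[0, 1, 1, 1, 1, 0, 2, 2, 1, 2, 1, 0, 1, 2, 0, 1, 3, 1, 3, 1, 2]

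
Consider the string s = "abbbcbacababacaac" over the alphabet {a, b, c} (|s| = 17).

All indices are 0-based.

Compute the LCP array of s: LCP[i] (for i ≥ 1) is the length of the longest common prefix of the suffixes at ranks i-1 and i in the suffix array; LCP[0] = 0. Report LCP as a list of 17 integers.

[0, 1, 3, 2, 1, 2, 3, 0, 2, 4, 1, 2, 1, 0, 1, 2, 1]

sorted suffixes:
  #0 SA[0]=14  'aac'
  #1 SA[1]=8  'ababacaac'
  #2 SA[2]=10  'abacaac'
  #3 SA[3]=0  'abbbcbacababacaac'
  #4 SA[4]=15  'ac'
  #5 SA[5]=12  'acaac'
  #6 SA[6]=6  'acababacaac'
  #7 SA[7]=9  'babacaac'
  #8 SA[8]=11  'bacaac'
  #9 SA[9]=5  'bacababacaac'
  #10 SA[10]=1  'bbbcbacababacaac'
  #11 SA[11]=2  'bbcbacababacaac'
  #12 SA[12]=3  'bcbacababacaac'
  #13 SA[13]=16  'c'
  #14 SA[14]=13  'caac'
  #15 SA[15]=7  'cababacaac'
  #16 SA[16]=4  'cbacababacaac'

SA = [14, 8, 10, 0, 15, 12, 6, 9, 11, 5, 1, 2, 3, 16, 13, 7, 4]
[i] adj suffixes → lcp
  [1] 14/8 → 1 ('a')
  [2] 8/10 → 3 ('aba')
  [3] 10/0 → 2 ('ab')
  [4] 0/15 → 1 ('a')
  [5] 15/12 → 2 ('ac')
  [6] 12/6 → 3 ('aca')
  [7] 6/9 → 0 ('')
  [8] 9/11 → 2 ('ba')
  [9] 11/5 → 4 ('baca')
  [10] 5/1 → 1 ('b')
  [11] 1/2 → 2 ('bb')
  [12] 2/3 → 1 ('b')
  [13] 3/16 → 0 ('')
  [14] 16/13 → 1 ('c')
  [15] 13/7 → 2 ('ca')
  [16] 7/4 → 1 ('c')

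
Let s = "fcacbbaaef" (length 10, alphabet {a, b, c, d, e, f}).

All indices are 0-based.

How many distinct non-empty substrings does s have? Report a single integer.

50

rank | idx | suffix
   0 |   6 | aaef
   1 |   2 | acbbaaef
   2 |   7 | aef
   3 |   5 | baaef
   4 |   4 | bbaaef
   5 |   1 | cacbbaaef
   6 |   3 | cbbaaef
   7 |   8 | ef
   8 |   9 | f
   9 |   0 | fcacbbaaef

SA = [6, 2, 7, 5, 4, 1, 3, 8, 9, 0]
[i] adj suffixes → lcp
  [1] 6/2 → 1 ('a')
  [2] 2/7 → 1 ('a')
  [3] 7/5 → 0 ('')
  [4] 5/4 → 1 ('b')
  [5] 4/1 → 0 ('')
  [6] 1/3 → 1 ('c')
  [7] 3/8 → 0 ('')
  [8] 8/9 → 0 ('')
  [9] 9/0 → 1 ('f')

n(n+1)/2 = 10·11/2 = 55
Σ LCP = 0 + 1 + 1 + 0 + 1 + 0 + 1 + 0 + 0 + 1 = 5
distinct = 55 − 5 = 50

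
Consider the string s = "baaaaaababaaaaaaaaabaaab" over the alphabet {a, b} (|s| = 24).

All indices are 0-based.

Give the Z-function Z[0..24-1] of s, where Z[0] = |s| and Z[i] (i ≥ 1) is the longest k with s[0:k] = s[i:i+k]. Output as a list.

Z[0]=24
i=1: i≥r, start 0; Z[1]=0
i=2: i≥r, start 0; Z[2]=0
i=3: i≥r, start 0; Z[3]=0
i=4: i≥r, start 0; Z[4]=0
i=5: i≥r, start 0; Z[5]=0
i=6: i≥r, start 0; Z[6]=0
i=7: i≥r, start 0; Z[7]=2 extend→box=[7,9)
i=8: min(r-i=1, Z[1]=0)=0; Z[8]=0
i=9: i≥r, start 0; Z[9]=7 extend→box=[9,16)
i=10: min(r-i=6, Z[1]=0)=0; Z[10]=0
i=11: min(r-i=5, Z[2]=0)=0; Z[11]=0
i=12: min(r-i=4, Z[3]=0)=0; Z[12]=0
i=13: min(r-i=3, Z[4]=0)=0; Z[13]=0
i=14: min(r-i=2, Z[5]=0)=0; Z[14]=0
i=15: min(r-i=1, Z[6]=0)=0; Z[15]=0
i=16: i≥r, start 0; Z[16]=0
i=17: i≥r, start 0; Z[17]=0
i=18: i≥r, start 0; Z[18]=0
i=19: i≥r, start 0; Z[19]=4 extend→box=[19,23)
i=20: min(r-i=3, Z[1]=0)=0; Z[20]=0
i=21: min(r-i=2, Z[2]=0)=0; Z[21]=0
i=22: min(r-i=1, Z[3]=0)=0; Z[22]=0
i=23: i≥r, start 0; Z[23]=1 extend→box=[23,24)

[24, 0, 0, 0, 0, 0, 0, 2, 0, 7, 0, 0, 0, 0, 0, 0, 0, 0, 0, 4, 0, 0, 0, 1]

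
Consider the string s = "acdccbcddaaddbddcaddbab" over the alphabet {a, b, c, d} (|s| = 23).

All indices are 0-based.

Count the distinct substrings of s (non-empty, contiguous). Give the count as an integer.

rank | idx | suffix
   0 |   9 | aaddbddcaddbab
   1 |  21 | ab
   2 |   0 | acdccbcddaaddbddcaddbab
   3 |  17 | addbab
   4 |  10 | addbddcaddbab
   5 |  22 | b
   6 |  20 | bab
   7 |   5 | bcddaaddbddcaddbab
   8 |  13 | bddcaddbab
   9 |  16 | caddbab
  10 |   4 | cbcddaaddbddcaddbab
  11 |   3 | ccbcddaaddbddcaddbab
  12 |   1 | cdccbcddaaddbddcaddbab
  13 |   6 | cddaaddbddcaddbab
  14 |   8 | daaddbddcaddbab
  15 |  19 | dbab
  16 |  12 | dbddcaddbab
  17 |  15 | dcaddbab
  18 |   2 | dccbcddaaddbddcaddbab
  19 |   7 | ddaaddbddcaddbab
  20 |  18 | ddbab
  21 |  11 | ddbddcaddbab
  22 |  14 | ddcaddbab

SA = [9, 21, 0, 17, 10, 22, 20, 5, 13, 16, 4, 3, 1, 6, 8, 19, 12, 15, 2, 7, 18, 11, 14]
i: (SA[i-1],SA[i]) lcp shared
  1: (9,21) 1 'a'
  2: (21,0) 1 'a'
  3: (0,17) 1 'a'
  4: (17,10) 4 'addb'
  5: (10,22) 0 ''
  6: (22,20) 1 'b'
  7: (20,5) 1 'b'
  8: (5,13) 1 'b'
  9: (13,16) 0 ''
  10: (16,4) 1 'c'
  11: (4,3) 1 'c'
  12: (3,1) 1 'c'
  13: (1,6) 2 'cd'
  14: (6,8) 0 ''
  15: (8,19) 1 'd'
  16: (19,12) 2 'db'
  17: (12,15) 1 'd'
  18: (15,2) 2 'dc'
  19: (2,7) 1 'd'
  20: (7,18) 2 'dd'
  21: (18,11) 3 'ddb'
  22: (11,14) 2 'dd'

n(n+1)/2 = 23·24/2 = 276
Σ LCP = 0 + 1 + 1 + 1 + 4 + 0 + 1 + 1 + 1 + 0 + 1 + 1 + 1 + 2 + 0 + 1 + 2 + 1 + 2 + 1 + 2 + 3 + 2 = 29
distinct = 276 − 29 = 247

247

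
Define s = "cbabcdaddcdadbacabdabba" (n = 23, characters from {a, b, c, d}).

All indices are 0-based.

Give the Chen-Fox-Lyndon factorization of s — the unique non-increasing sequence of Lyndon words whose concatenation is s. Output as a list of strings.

["c", "b", "abcdaddcdadbacabd", "abb", "a"]

emit factor 1: 'c' (i=0, period=1)
emit factor 2: 'b' (i=1, period=1)
emit factor 3: 'abcdaddcdadbacabd' (i=2, period=17)
emit factor 4: 'abb' (i=19, period=3)
emit factor 5: 'a' (i=22, period=1)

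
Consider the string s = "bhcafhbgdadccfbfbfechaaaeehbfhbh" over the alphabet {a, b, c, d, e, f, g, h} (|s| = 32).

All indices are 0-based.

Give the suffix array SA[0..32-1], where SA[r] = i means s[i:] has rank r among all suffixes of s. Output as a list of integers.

[21, 22, 9, 23, 3, 14, 16, 27, 6, 30, 0, 2, 11, 12, 19, 8, 10, 18, 24, 25, 13, 15, 17, 4, 28, 7, 31, 20, 26, 5, 29, 1]

rank→(start, suffix):
  0 → (21, 'aaaeehbfhbh')
  1 → (22, 'aaeehbfhbh')
  2 → (9, 'adccfbfbfechaaaeehbfhbh')
  3 → (23, 'aeehbfhbh')
  4 → (3, 'afhbgdadccfbfbfechaaaeehbfhbh')
  5 → (14, 'bfbfechaaaeehbfhbh')
  6 → (16, 'bfechaaaeehbfhbh')
  7 → (27, 'bfhbh')
  8 → (6, 'bgdadccfbfbfechaaaeehbfhbh')
  9 → (30, 'bh')
  10 → (0, 'bhcafhbgdadccfbfbfechaaaeehbfhbh')
  11 → (2, 'cafhbgdadccfbfbfechaaaeehbfhbh')
  12 → (11, 'ccfbfbfechaaaeehbfhbh')
  13 → (12, 'cfbfbfechaaaeehbfhbh')
  14 → (19, 'chaaaeehbfhbh')
  15 → (8, 'dadccfbfbfechaaaeehbfhbh')
  16 → (10, 'dccfbfbfechaaaeehbfhbh')
  17 → (18, 'echaaaeehbfhbh')
  18 → (24, 'eehbfhbh')
  19 → (25, 'ehbfhbh')
  20 → (13, 'fbfbfechaaaeehbfhbh')
  21 → (15, 'fbfechaaaeehbfhbh')
  22 → (17, 'fechaaaeehbfhbh')
  23 → (4, 'fhbgdadccfbfbfechaaaeehbfhbh')
  24 → (28, 'fhbh')
  25 → (7, 'gdadccfbfbfechaaaeehbfhbh')
  26 → (31, 'h')
  27 → (20, 'haaaeehbfhbh')
  28 → (26, 'hbfhbh')
  29 → (5, 'hbgdadccfbfbfechaaaeehbfhbh')
  30 → (29, 'hbh')
  31 → (1, 'hcafhbgdadccfbfbfechaaaeehbfhbh')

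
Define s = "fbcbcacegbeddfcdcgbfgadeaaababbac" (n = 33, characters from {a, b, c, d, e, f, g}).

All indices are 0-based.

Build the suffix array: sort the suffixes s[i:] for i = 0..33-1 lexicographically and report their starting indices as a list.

[24, 25, 26, 28, 31, 5, 21, 27, 30, 29, 3, 1, 9, 18, 32, 4, 2, 14, 6, 16, 15, 11, 22, 12, 23, 10, 7, 0, 13, 19, 20, 8, 17]

sorted suffixes:
  #0 SA[0]=24  'aaababbac'
  #1 SA[1]=25  'aababbac'
  #2 SA[2]=26  'ababbac'
  #3 SA[3]=28  'abbac'
  #4 SA[4]=31  'ac'
  #5 SA[5]=5  'acegbeddfcdcgbfgadeaaababbac'
  #6 SA[6]=21  'adeaaababbac'
  #7 SA[7]=27  'babbac'
  #8 SA[8]=30  'bac'
  #9 SA[9]=29  'bbac'
  #10 SA[10]=3  'bcacegbeddfcdcgbfgadeaaababbac'
  #11 SA[11]=1  'bcbcacegbeddfcdcgbfgadeaaababbac'
  #12 SA[12]=9  'beddfcdcgbfgadeaaababbac'
  #13 SA[13]=18  'bfgadeaaababbac'
  #14 SA[14]=32  'c'
  #15 SA[15]=4  'cacegbeddfcdcgbfgadeaaababbac'
  #16 SA[16]=2  'cbcacegbeddfcdcgbfgadeaaababbac'
  #17 SA[17]=14  'cdcgbfgadeaaababbac'
  #18 SA[18]=6  'cegbeddfcdcgbfgadeaaababbac'
  #19 SA[19]=16  'cgbfgadeaaababbac'
  #20 SA[20]=15  'dcgbfgadeaaababbac'
  #21 SA[21]=11  'ddfcdcgbfgadeaaababbac'
  #22 SA[22]=22  'deaaababbac'
  #23 SA[23]=12  'dfcdcgbfgadeaaababbac'
  #24 SA[24]=23  'eaaababbac'
  #25 SA[25]=10  'eddfcdcgbfgadeaaababbac'
  #26 SA[26]=7  'egbeddfcdcgbfgadeaaababbac'
  #27 SA[27]=0  'fbcbcacegbeddfcdcgbfgadeaaababbac'
  #28 SA[28]=13  'fcdcgbfgadeaaababbac'
  #29 SA[29]=19  'fgadeaaababbac'
  #30 SA[30]=20  'gadeaaababbac'
  #31 SA[31]=8  'gbeddfcdcgbfgadeaaababbac'
  #32 SA[32]=17  'gbfgadeaaababbac'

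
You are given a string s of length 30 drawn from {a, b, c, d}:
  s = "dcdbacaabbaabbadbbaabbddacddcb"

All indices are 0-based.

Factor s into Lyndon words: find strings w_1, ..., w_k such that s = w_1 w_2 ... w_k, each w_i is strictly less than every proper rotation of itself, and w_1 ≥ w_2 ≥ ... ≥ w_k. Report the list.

emit factor 1: 'd' (i=0, period=1)
emit factor 2: 'cd' (i=1, period=2)
emit factor 3: 'b' (i=3, period=1)
emit factor 4: 'ac' (i=4, period=2)
emit factor 5: 'aabbaabbadbbaabbddacddcb' (i=6, period=24)

["d", "cd", "b", "ac", "aabbaabbadbbaabbddacddcb"]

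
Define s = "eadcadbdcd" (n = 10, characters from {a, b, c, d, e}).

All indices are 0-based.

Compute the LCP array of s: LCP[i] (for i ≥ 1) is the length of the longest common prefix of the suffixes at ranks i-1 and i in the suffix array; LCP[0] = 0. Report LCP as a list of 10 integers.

[0, 2, 0, 0, 1, 0, 1, 1, 2, 0]

sorted suffixes:
  #0 SA[0]=4  'adbdcd'
  #1 SA[1]=1  'adcadbdcd'
  #2 SA[2]=6  'bdcd'
  #3 SA[3]=3  'cadbdcd'
  #4 SA[4]=8  'cd'
  #5 SA[5]=9  'd'
  #6 SA[6]=5  'dbdcd'
  #7 SA[7]=2  'dcadbdcd'
  #8 SA[8]=7  'dcd'
  #9 SA[9]=0  'eadcadbdcd'

SA = [4, 1, 6, 3, 8, 9, 5, 2, 7, 0]
[i] adj suffixes → lcp
  [1] 4/1 → 2 ('ad')
  [2] 1/6 → 0 ('')
  [3] 6/3 → 0 ('')
  [4] 3/8 → 1 ('c')
  [5] 8/9 → 0 ('')
  [6] 9/5 → 1 ('d')
  [7] 5/2 → 1 ('d')
  [8] 2/7 → 2 ('dc')
  [9] 7/0 → 0 ('')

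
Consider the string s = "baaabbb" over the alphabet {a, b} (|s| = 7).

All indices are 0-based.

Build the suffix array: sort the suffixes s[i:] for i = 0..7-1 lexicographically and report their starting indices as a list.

[1, 2, 3, 6, 0, 5, 4]

rank→(start, suffix):
  0 → (1, 'aaabbb')
  1 → (2, 'aabbb')
  2 → (3, 'abbb')
  3 → (6, 'b')
  4 → (0, 'baaabbb')
  5 → (5, 'bb')
  6 → (4, 'bbb')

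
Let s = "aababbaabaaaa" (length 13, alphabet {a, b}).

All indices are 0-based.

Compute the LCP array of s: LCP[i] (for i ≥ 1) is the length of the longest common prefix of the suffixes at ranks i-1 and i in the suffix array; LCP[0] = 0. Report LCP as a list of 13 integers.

[0, 1, 2, 3, 2, 4, 1, 3, 2, 0, 3, 2, 1]

rank→(start, suffix):
  0 → (12, 'a')
  1 → (11, 'aa')
  2 → (10, 'aaa')
  3 → (9, 'aaaa')
  4 → (6, 'aabaaaa')
  5 → (0, 'aababbaabaaaa')
  6 → (7, 'abaaaa')
  7 → (1, 'ababbaabaaaa')
  8 → (3, 'abbaabaaaa')
  9 → (8, 'baaaa')
  10 → (5, 'baabaaaa')
  11 → (2, 'babbaabaaaa')
  12 → (4, 'bbaabaaaa')

SA = [12, 11, 10, 9, 6, 0, 7, 1, 3, 8, 5, 2, 4]
rank  pair      lcp
   1  s[12:],s[11:]  1  'a'
   2  s[11:],s[10:]  2  'aa'
   3  s[10:],s[9:]  3  'aaa'
   4  s[9:],s[6:]  2  'aa'
   5  s[6:],s[0:]  4  'aaba'
   6  s[0:],s[7:]  1  'a'
   7  s[7:],s[1:]  3  'aba'
   8  s[1:],s[3:]  2  'ab'
   9  s[3:],s[8:]  0  ''
  10  s[8:],s[5:]  3  'baa'
  11  s[5:],s[2:]  2  'ba'
  12  s[2:],s[4:]  1  'b'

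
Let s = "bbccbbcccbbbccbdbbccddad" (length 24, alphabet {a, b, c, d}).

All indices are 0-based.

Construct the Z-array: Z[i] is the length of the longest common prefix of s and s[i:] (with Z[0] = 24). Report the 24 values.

[24, 1, 0, 0, 4, 1, 0, 0, 0, 2, 5, 1, 0, 0, 1, 0, 4, 1, 0, 0, 0, 0, 0, 0]

Z[0]=24
i=1: i≥r, start 0; Z[1]=1 scan→box=[1,2)
i=2: i≥r, start 0; Z[2]=0
i=3: i≥r, start 0; Z[3]=0
i=4: i≥r, start 0; Z[4]=4 scan→box=[4,8)
i=5: min(r-i=3, Z[1]=1)=1; Z[5]=1
i=6: min(r-i=2, Z[2]=0)=0; Z[6]=0
i=7: min(r-i=1, Z[3]=0)=0; Z[7]=0
i=8: i≥r, start 0; Z[8]=0
i=9: i≥r, start 0; Z[9]=2 scan→box=[9,11)
i=10: min(r-i=1, Z[1]=1)=1; Z[10]=5 scan→box=[10,15)
i=11: min(r-i=4, Z[1]=1)=1; Z[11]=1
i=12: min(r-i=3, Z[2]=0)=0; Z[12]=0
i=13: min(r-i=2, Z[3]=0)=0; Z[13]=0
i=14: min(r-i=1, Z[4]=4)=1; Z[14]=1
i=15: i≥r, start 0; Z[15]=0
i=16: i≥r, start 0; Z[16]=4 scan→box=[16,20)
i=17: min(r-i=3, Z[1]=1)=1; Z[17]=1
i=18: min(r-i=2, Z[2]=0)=0; Z[18]=0
i=19: min(r-i=1, Z[3]=0)=0; Z[19]=0
i=20: i≥r, start 0; Z[20]=0
i=21: i≥r, start 0; Z[21]=0
i=22: i≥r, start 0; Z[22]=0
i=23: i≥r, start 0; Z[23]=0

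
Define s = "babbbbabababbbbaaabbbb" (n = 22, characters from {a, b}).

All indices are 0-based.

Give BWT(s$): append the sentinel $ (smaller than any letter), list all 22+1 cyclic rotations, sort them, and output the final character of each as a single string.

bbabbabbbbbaa$bbbbbbaaa

rank  rotation                 last
    0  $babbbbabababbbbaaabbbb  b
    1  aaabbbb$babbbbabababbbb  b
    2  aabbbb$babbbbabababbbba  a
    3  abababbbbaaabbbb$babbbb  b
    4  ababbbbaaabbbb$babbbbab  b
    5  abbbb$babbbbabababbbbaa  a
    6  abbbbaaabbbb$babbbbabab  b
    7  abbbbabababbbbaaabbbb$b  b
    8  b$babbbbabababbbbaaabbb  b
    9  baaabbbb$babbbbabababbb  b
   10  babababbbbaaabbbb$babbb  b
   11  bababbbbaaabbbb$babbbba  a
   12  babbbbaaabbbb$babbbbaba  a
   13  babbbbabababbbbaaabbbb$  $
   14  bb$babbbbabababbbbaaabb  b
   15  bbaaabbbb$babbbbabababb  b
   16  bbabababbbbaaabbbb$babb  b
   17  bbb$babbbbabababbbbaaab  b
   18  bbbaaabbbb$babbbbababab  b
   19  bbbabababbbbaaabbbb$bab  b
   20  bbbb$babbbbabababbbbaaa  a
   21  bbbbaaabbbb$babbbbababa  a
   22  bbbbabababbbbaaabbbb$ba  a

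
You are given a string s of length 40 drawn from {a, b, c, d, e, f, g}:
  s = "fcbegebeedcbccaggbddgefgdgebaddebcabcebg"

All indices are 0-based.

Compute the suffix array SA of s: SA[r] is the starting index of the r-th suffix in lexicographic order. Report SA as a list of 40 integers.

[34, 28, 14, 27, 32, 11, 35, 17, 6, 2, 38, 33, 13, 10, 1, 12, 36, 9, 29, 18, 30, 24, 19, 26, 31, 5, 37, 8, 7, 21, 3, 0, 22, 39, 16, 23, 25, 4, 20, 15]

rank | idx | suffix
   0 |  34 | abcebg
   1 |  28 | addebcabcebg
   2 |  14 | aggbddgefgdgebaddebcabcebg
   3 |  27 | baddebcabcebg
   4 |  32 | bcabcebg
   5 |  11 | bccaggbddgefgdgebaddebcabcebg
   6 |  35 | bcebg
   7 |  17 | bddgefgdgebaddebcabcebg
   8 |   6 | beedcbccaggbddgefgdgebaddebcabcebg
   9 |   2 | begebeedcbccaggbddgefgdgebaddebcabcebg
  10 |  38 | bg
  11 |  33 | cabcebg
  12 |  13 | caggbddgefgdgebaddebcabcebg
  13 |  10 | cbccaggbddgefgdgebaddebcabcebg
  14 |   1 | cbegebeedcbccaggbddgefgdgebaddebcabcebg
  15 |  12 | ccaggbddgefgdgebaddebcabcebg
  16 |  36 | cebg
  17 |   9 | dcbccaggbddgefgdgebaddebcabcebg
  18 |  29 | ddebcabcebg
  19 |  18 | ddgefgdgebaddebcabcebg
  20 |  30 | debcabcebg
  21 |  24 | dgebaddebcabcebg
  22 |  19 | dgefgdgebaddebcabcebg
  23 |  26 | ebaddebcabcebg
  24 |  31 | ebcabcebg
  25 |   5 | ebeedcbccaggbddgefgdgebaddebcabcebg
  26 |  37 | ebg
  27 |   8 | edcbccaggbddgefgdgebaddebcabcebg
  28 |   7 | eedcbccaggbddgefgdgebaddebcabcebg
  29 |  21 | efgdgebaddebcabcebg
  30 |   3 | egebeedcbccaggbddgefgdgebaddebcabcebg
  31 |   0 | fcbegebeedcbccaggbddgefgdgebaddebcabcebg
  32 |  22 | fgdgebaddebcabcebg
  33 |  39 | g
  34 |  16 | gbddgefgdgebaddebcabcebg
  35 |  23 | gdgebaddebcabcebg
  36 |  25 | gebaddebcabcebg
  37 |   4 | gebeedcbccaggbddgefgdgebaddebcabcebg
  38 |  20 | gefgdgebaddebcabcebg
  39 |  15 | ggbddgefgdgebaddebcabcebg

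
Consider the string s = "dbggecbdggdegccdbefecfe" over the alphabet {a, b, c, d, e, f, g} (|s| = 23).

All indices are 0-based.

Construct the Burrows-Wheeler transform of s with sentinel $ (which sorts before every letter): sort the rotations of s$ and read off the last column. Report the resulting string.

rank  rotation                  last
    0  $dbggecbdggdegccdbefecfe  e
    1  bdggdegccdbefecfe$dbggec  c
    2  befecfe$dbggecbdggdegccd  d
    3  bggecbdggdegccdbefecfe$d  d
    4  cbdggdegccdbefecfe$dbgge  e
    5  ccdbefecfe$dbggecbdggdeg  g
    6  cdbefecfe$dbggecbdggdegc  c
    7  cfe$dbggecbdggdegccdbefe  e
    8  dbefecfe$dbggecbdggdegcc  c
    9  dbggecbdggdegccdbefecfe$  $
   10  degccdbefecfe$dbggecbdgg  g
   11  dggdegccdbefecfe$dbggecb  b
   12  e$dbggecbdggdegccdbefecf  f
   13  ecbdggdegccdbefecfe$dbgg  g
   14  ecfe$dbggecbdggdegccdbef  f
   15  efecfe$dbggecbdggdegccdb  b
   16  egccdbefecfe$dbggecbdggd  d
   17  fe$dbggecbdggdegccdbefec  c
   18  fecfe$dbggecbdggdegccdbe  e
   19  gccdbefecfe$dbggecbdggde  e
   20  gdegccdbefecfe$dbggecbdg  g
   21  gecbdggdegccdbefecfe$dbg  g
   22  ggdegccdbefecfe$dbggecbd  d
   23  ggecbdggdegccdbefecfe$db  b

ecddegcec$gbfgfbdceeggdb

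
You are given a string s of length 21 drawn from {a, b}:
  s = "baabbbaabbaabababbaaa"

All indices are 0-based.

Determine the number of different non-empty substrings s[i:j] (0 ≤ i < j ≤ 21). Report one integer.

sorted suffixes:
  #0 SA[0]=20  'a'
  #1 SA[1]=19  'aa'
  #2 SA[2]=18  'aaa'
  #3 SA[3]=10  'aabababbaaa'
  #4 SA[4]=6  'aabbaabababbaaa'
  #5 SA[5]=1  'aabbbaabbaabababbaaa'
  #6 SA[6]=11  'abababbaaa'
  #7 SA[7]=13  'ababbaaa'
  #8 SA[8]=15  'abbaaa'
  #9 SA[9]=7  'abbaabababbaaa'
  #10 SA[10]=2  'abbbaabbaabababbaaa'
  #11 SA[11]=17  'baaa'
  #12 SA[12]=9  'baabababbaaa'
  #13 SA[13]=5  'baabbaabababbaaa'
  #14 SA[14]=0  'baabbbaabbaabababbaaa'
  #15 SA[15]=12  'bababbaaa'
  #16 SA[16]=14  'babbaaa'
  #17 SA[17]=16  'bbaaa'
  #18 SA[18]=8  'bbaabababbaaa'
  #19 SA[19]=4  'bbaabbaabababbaaa'
  #20 SA[20]=3  'bbbaabbaabababbaaa'

SA = [20, 19, 18, 10, 6, 1, 11, 13, 15, 7, 2, 17, 9, 5, 0, 12, 14, 16, 8, 4, 3]
i: (SA[i-1],SA[i]) lcp shared
  1: (20,19) 1 'a'
  2: (19,18) 2 'aa'
  3: (18,10) 2 'aa'
  4: (10,6) 3 'aab'
  5: (6,1) 4 'aabb'
  6: (1,11) 1 'a'
  7: (11,13) 4 'abab'
  8: (13,15) 2 'ab'
  9: (15,7) 5 'abbaa'
  10: (7,2) 3 'abb'
  11: (2,17) 0 ''
  12: (17,9) 3 'baa'
  13: (9,5) 4 'baab'
  14: (5,0) 5 'baabb'
  15: (0,12) 2 'ba'
  16: (12,14) 3 'bab'
  17: (14,16) 1 'b'
  18: (16,8) 4 'bbaa'
  19: (8,4) 5 'bbaab'
  20: (4,3) 2 'bb'

n(n+1)/2 = 21·22/2 = 231
Σ LCP = 0 + 1 + 2 + 2 + 3 + 4 + 1 + 4 + 2 + 5 + 3 + 0 + 3 + 4 + 5 + 2 + 3 + 1 + 4 + 5 + 2 = 56
distinct = 231 − 56 = 175

175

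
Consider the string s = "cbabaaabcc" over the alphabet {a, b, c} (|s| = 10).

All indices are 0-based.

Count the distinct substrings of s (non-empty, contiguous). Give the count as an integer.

45

rank | idx | suffix
   0 |   4 | aaabcc
   1 |   5 | aabcc
   2 |   2 | abaaabcc
   3 |   6 | abcc
   4 |   3 | baaabcc
   5 |   1 | babaaabcc
   6 |   7 | bcc
   7 |   9 | c
   8 |   0 | cbabaaabcc
   9 |   8 | cc

SA = [4, 5, 2, 6, 3, 1, 7, 9, 0, 8]
rank  pair      lcp
   1  s[4:],s[5:]  2  'aa'
   2  s[5:],s[2:]  1  'a'
   3  s[2:],s[6:]  2  'ab'
   4  s[6:],s[3:]  0  ''
   5  s[3:],s[1:]  2  'ba'
   6  s[1:],s[7:]  1  'b'
   7  s[7:],s[9:]  0  ''
   8  s[9:],s[0:]  1  'c'
   9  s[0:],s[8:]  1  'c'

n(n+1)/2 = 10·11/2 = 55
Σ LCP = 0 + 2 + 1 + 2 + 0 + 2 + 1 + 0 + 1 + 1 = 10
distinct = 55 − 10 = 45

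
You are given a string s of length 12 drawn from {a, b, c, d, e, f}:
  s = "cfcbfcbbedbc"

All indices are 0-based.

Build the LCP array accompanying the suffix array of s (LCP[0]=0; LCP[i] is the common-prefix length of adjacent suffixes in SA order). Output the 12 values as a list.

[0, 1, 1, 1, 0, 1, 2, 1, 0, 0, 0, 3]

rank→(start, suffix):
  0 → (6, 'bbedbc')
  1 → (10, 'bc')
  2 → (7, 'bedbc')
  3 → (3, 'bfcbbedbc')
  4 → (11, 'c')
  5 → (5, 'cbbedbc')
  6 → (2, 'cbfcbbedbc')
  7 → (0, 'cfcbfcbbedbc')
  8 → (9, 'dbc')
  9 → (8, 'edbc')
  10 → (4, 'fcbbedbc')
  11 → (1, 'fcbfcbbedbc')

SA = [6, 10, 7, 3, 11, 5, 2, 0, 9, 8, 4, 1]
rank  pair      lcp
   1  s[6:],s[10:]  1  'b'
   2  s[10:],s[7:]  1  'b'
   3  s[7:],s[3:]  1  'b'
   4  s[3:],s[11:]  0  ''
   5  s[11:],s[5:]  1  'c'
   6  s[5:],s[2:]  2  'cb'
   7  s[2:],s[0:]  1  'c'
   8  s[0:],s[9:]  0  ''
   9  s[9:],s[8:]  0  ''
  10  s[8:],s[4:]  0  ''
  11  s[4:],s[1:]  3  'fcb'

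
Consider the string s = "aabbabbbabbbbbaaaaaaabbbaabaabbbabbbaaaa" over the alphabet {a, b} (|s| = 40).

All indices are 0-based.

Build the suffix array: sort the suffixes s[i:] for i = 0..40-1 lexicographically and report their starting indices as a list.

rank | idx | suffix
   0 |  39 | a
   1 |  38 | aa
   2 |  37 | aaa
   3 |  36 | aaaa
   4 |  14 | aaaaaaabbbaabaabbbabbbaaaa
   5 |  15 | aaaaaabbbaabaabbbabbbaaaa
   6 |  16 | aaaaabbbaabaabbbabbbaaaa
   7 |  17 | aaaabbbaabaabbbabbbaaaa
   8 |  18 | aaabbbaabaabbbabbbaaaa
   9 |  24 | aabaabbbabbbaaaa
  10 |   0 | aabbabbbabbbbbaaaaaaabbbaabaabbbabbbaaaa
  11 |  19 | aabbbaabaabbbabbbaaaa
  12 |  27 | aabbbabbbaaaa
  13 |  25 | abaabbbabbbaaaa
  14 |   1 | abbabbbabbbbbaaaaaaabbbaabaabbbabbbaaaa
  15 |  32 | abbbaaaa
  16 |  20 | abbbaabaabbbabbbaaaa
  17 |  28 | abbbabbbaaaa
  18 |   4 | abbbabbbbbaaaaaaabbbaabaabbbabbbaaaa
  19 |   8 | abbbbbaaaaaaabbbaabaabbbabbbaaaa
  20 |  35 | baaaa
  21 |  13 | baaaaaaabbbaabaabbbabbbaaaa
  22 |  23 | baabaabbbabbbaaaa
  23 |  26 | baabbbabbbaaaa
  24 |  31 | babbbaaaa
  25 |   3 | babbbabbbbbaaaaaaabbbaabaabbbabbbaaaa
  26 |   7 | babbbbbaaaaaaabbbaabaabbbabbbaaaa
  27 |  34 | bbaaaa
  28 |  12 | bbaaaaaaabbbaabaabbbabbbaaaa
  29 |  22 | bbaabaabbbabbbaaaa
  30 |  30 | bbabbbaaaa
  31 |   2 | bbabbbabbbbbaaaaaaabbbaabaabbbabbbaaaa
  32 |   6 | bbabbbbbaaaaaaabbbaabaabbbabbbaaaa
  33 |  33 | bbbaaaa
  34 |  11 | bbbaaaaaaabbbaabaabbbabbbaaaa
  35 |  21 | bbbaabaabbbabbbaaaa
  36 |  29 | bbbabbbaaaa
  37 |   5 | bbbabbbbbaaaaaaabbbaabaabbbabbbaaaa
  38 |  10 | bbbbaaaaaaabbbaabaabbbabbbaaaa
  39 |   9 | bbbbbaaaaaaabbbaabaabbbabbbaaaa

[39, 38, 37, 36, 14, 15, 16, 17, 18, 24, 0, 19, 27, 25, 1, 32, 20, 28, 4, 8, 35, 13, 23, 26, 31, 3, 7, 34, 12, 22, 30, 2, 6, 33, 11, 21, 29, 5, 10, 9]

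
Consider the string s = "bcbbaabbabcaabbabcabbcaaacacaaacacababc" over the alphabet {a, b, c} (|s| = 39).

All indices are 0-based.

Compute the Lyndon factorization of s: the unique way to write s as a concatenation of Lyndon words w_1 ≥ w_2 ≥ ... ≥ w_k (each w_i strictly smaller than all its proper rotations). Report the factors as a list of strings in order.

emit factor 1: 'bc' (i=0, period=2)
emit factor 2: 'b' (i=2, period=1)
emit factor 3: 'b' (i=3, period=1)
emit factor 4: 'aabbabcaabbabcabbc' (i=4, period=18)
emit factor 5: 'aaacacaaacacababc' (i=22, period=17)

["bc", "b", "b", "aabbabcaabbabcabbc", "aaacacaaacacababc"]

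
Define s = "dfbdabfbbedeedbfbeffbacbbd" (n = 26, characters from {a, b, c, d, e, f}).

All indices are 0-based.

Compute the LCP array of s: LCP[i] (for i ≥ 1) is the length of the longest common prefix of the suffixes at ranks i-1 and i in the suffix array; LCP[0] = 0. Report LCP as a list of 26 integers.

[0, 1, 0, 1, 2, 1, 2, 1, 2, 1, 3, 0, 0, 1, 1, 1, 1, 0, 2, 1, 1, 0, 2, 2, 2, 1]

sorted suffixes:
  #0 SA[0]=4  'abfbbedeedbfbeffbacbbd'
  #1 SA[1]=21  'acbbd'
  #2 SA[2]=20  'bacbbd'
  #3 SA[3]=23  'bbd'
  #4 SA[4]=7  'bbedeedbfbeffbacbbd'
  #5 SA[5]=24  'bd'
  #6 SA[6]=2  'bdabfbbedeedbfbeffbacbbd'
  #7 SA[7]=8  'bedeedbfbeffbacbbd'
  #8 SA[8]=16  'beffbacbbd'
  #9 SA[9]=5  'bfbbedeedbfbeffbacbbd'
  #10 SA[10]=14  'bfbeffbacbbd'
  #11 SA[11]=22  'cbbd'
  #12 SA[12]=25  'd'
  #13 SA[13]=3  'dabfbbedeedbfbeffbacbbd'
  #14 SA[14]=13  'dbfbeffbacbbd'
  #15 SA[15]=10  'deedbfbeffbacbbd'
  #16 SA[16]=0  'dfbdabfbbedeedbfbeffbacbbd'
  #17 SA[17]=12  'edbfbeffbacbbd'
  #18 SA[18]=9  'edeedbfbeffbacbbd'
  #19 SA[19]=11  'eedbfbeffbacbbd'
  #20 SA[20]=17  'effbacbbd'
  #21 SA[21]=19  'fbacbbd'
  #22 SA[22]=6  'fbbedeedbfbeffbacbbd'
  #23 SA[23]=1  'fbdabfbbedeedbfbeffbacbbd'
  #24 SA[24]=15  'fbeffbacbbd'
  #25 SA[25]=18  'ffbacbbd'

SA = [4, 21, 20, 23, 7, 24, 2, 8, 16, 5, 14, 22, 25, 3, 13, 10, 0, 12, 9, 11, 17, 19, 6, 1, 15, 18]
i: (SA[i-1],SA[i]) lcp shared
  1: (4,21) 1 'a'
  2: (21,20) 0 ''
  3: (20,23) 1 'b'
  4: (23,7) 2 'bb'
  5: (7,24) 1 'b'
  6: (24,2) 2 'bd'
  7: (2,8) 1 'b'
  8: (8,16) 2 'be'
  9: (16,5) 1 'b'
  10: (5,14) 3 'bfb'
  11: (14,22) 0 ''
  12: (22,25) 0 ''
  13: (25,3) 1 'd'
  14: (3,13) 1 'd'
  15: (13,10) 1 'd'
  16: (10,0) 1 'd'
  17: (0,12) 0 ''
  18: (12,9) 2 'ed'
  19: (9,11) 1 'e'
  20: (11,17) 1 'e'
  21: (17,19) 0 ''
  22: (19,6) 2 'fb'
  23: (6,1) 2 'fb'
  24: (1,15) 2 'fb'
  25: (15,18) 1 'f'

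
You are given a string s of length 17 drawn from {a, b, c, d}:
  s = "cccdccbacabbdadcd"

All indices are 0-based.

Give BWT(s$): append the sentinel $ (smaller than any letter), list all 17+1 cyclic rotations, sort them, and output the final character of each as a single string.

rank  rotation            last
    0  $cccdccbacabbdadcd  d
    1  abbdadcd$cccdccbac  c
    2  acabbdadcd$cccdccb  b
    3  adcd$cccdccbacabbd  d
    4  bacabbdadcd$cccdcc  c
    5  bbdadcd$cccdccbaca  a
    6  bdadcd$cccdccbacab  b
    7  cabbdadcd$cccdccba  a
    8  cbacabbdadcd$cccdc  c
    9  ccbacabbdadcd$cccd  d
   10  cccdccbacabbdadcd$  $
   11  ccdccbacabbdadcd$c  c
   12  cd$cccdccbacabbdad  d
   13  cdccbacabbdadcd$cc  c
   14  d$cccdccbacabbdadc  c
   15  dadcd$cccdccbacabb  b
   16  dccbacabbdadcd$ccc  c
   17  dcd$cccdccbacabbda  a

dcbdcabacd$cdccbca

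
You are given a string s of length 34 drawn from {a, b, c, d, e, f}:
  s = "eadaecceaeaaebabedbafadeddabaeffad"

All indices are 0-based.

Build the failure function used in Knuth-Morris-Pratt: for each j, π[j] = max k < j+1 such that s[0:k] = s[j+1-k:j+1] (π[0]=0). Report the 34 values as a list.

[0, 0, 0, 0, 1, 0, 0, 1, 2, 1, 2, 0, 1, 0, 0, 0, 1, 0, 0, 0, 0, 0, 0, 1, 0, 0, 0, 0, 0, 1, 0, 0, 0, 0]

π[0] = 0
j=1 s[j]='a': π[1]=0 (border '')
j=2 s[j]='d': π[2]=0 (border '')
j=3 s[j]='a': π[3]=0 (border '')
j=4 s[j]='e': π[4]=1 (border 'e')
j=5 s[j]='c': k: 1→0; π[5]=0 (border '')
j=6 s[j]='c': π[6]=0 (border '')
j=7 s[j]='e': π[7]=1 (border 'e')
j=8 s[j]='a': π[8]=2 (border 'ea')
j=9 s[j]='e': k: 2→0; π[9]=1 (border 'e')
j=10 s[j]='a': π[10]=2 (border 'ea')
j=11 s[j]='a': k: 2→0; π[11]=0 (border '')
j=12 s[j]='e': π[12]=1 (border 'e')
j=13 s[j]='b': k: 1→0; π[13]=0 (border '')
j=14 s[j]='a': π[14]=0 (border '')
j=15 s[j]='b': π[15]=0 (border '')
j=16 s[j]='e': π[16]=1 (border 'e')
j=17 s[j]='d': k: 1→0; π[17]=0 (border '')
j=18 s[j]='b': π[18]=0 (border '')
j=19 s[j]='a': π[19]=0 (border '')
j=20 s[j]='f': π[20]=0 (border '')
j=21 s[j]='a': π[21]=0 (border '')
j=22 s[j]='d': π[22]=0 (border '')
j=23 s[j]='e': π[23]=1 (border 'e')
j=24 s[j]='d': k: 1→0; π[24]=0 (border '')
j=25 s[j]='d': π[25]=0 (border '')
j=26 s[j]='a': π[26]=0 (border '')
j=27 s[j]='b': π[27]=0 (border '')
j=28 s[j]='a': π[28]=0 (border '')
j=29 s[j]='e': π[29]=1 (border 'e')
j=30 s[j]='f': k: 1→0; π[30]=0 (border '')
j=31 s[j]='f': π[31]=0 (border '')
j=32 s[j]='a': π[32]=0 (border '')
j=33 s[j]='d': π[33]=0 (border '')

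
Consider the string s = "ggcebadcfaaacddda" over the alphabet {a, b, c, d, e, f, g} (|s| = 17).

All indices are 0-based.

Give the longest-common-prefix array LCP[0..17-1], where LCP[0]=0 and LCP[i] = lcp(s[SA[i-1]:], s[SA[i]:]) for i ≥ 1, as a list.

[0, 1, 2, 1, 1, 0, 0, 1, 1, 0, 1, 1, 2, 0, 0, 0, 1]

rank | idx | suffix
   0 |  16 | a
   1 |   9 | aaacddda
   2 |  10 | aacddda
   3 |  11 | acddda
   4 |   5 | adcfaaacddda
   5 |   4 | badcfaaacddda
   6 |  12 | cddda
   7 |   2 | cebadcfaaacddda
   8 |   7 | cfaaacddda
   9 |  15 | da
  10 |   6 | dcfaaacddda
  11 |  14 | dda
  12 |  13 | ddda
  13 |   3 | ebadcfaaacddda
  14 |   8 | faaacddda
  15 |   1 | gcebadcfaaacddda
  16 |   0 | ggcebadcfaaacddda

SA = [16, 9, 10, 11, 5, 4, 12, 2, 7, 15, 6, 14, 13, 3, 8, 1, 0]
rank  pair      lcp
   1  s[16:],s[9:]  1  'a'
   2  s[9:],s[10:]  2  'aa'
   3  s[10:],s[11:]  1  'a'
   4  s[11:],s[5:]  1  'a'
   5  s[5:],s[4:]  0  ''
   6  s[4:],s[12:]  0  ''
   7  s[12:],s[2:]  1  'c'
   8  s[2:],s[7:]  1  'c'
   9  s[7:],s[15:]  0  ''
  10  s[15:],s[6:]  1  'd'
  11  s[6:],s[14:]  1  'd'
  12  s[14:],s[13:]  2  'dd'
  13  s[13:],s[3:]  0  ''
  14  s[3:],s[8:]  0  ''
  15  s[8:],s[1:]  0  ''
  16  s[1:],s[0:]  1  'g'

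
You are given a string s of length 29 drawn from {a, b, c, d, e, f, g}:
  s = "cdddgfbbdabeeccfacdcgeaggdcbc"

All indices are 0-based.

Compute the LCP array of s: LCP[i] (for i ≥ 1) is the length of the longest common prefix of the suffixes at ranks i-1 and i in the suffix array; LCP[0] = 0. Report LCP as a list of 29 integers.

[0, 1, 1, 0, 1, 1, 1, 0, 1, 1, 1, 2, 1, 1, 0, 1, 2, 1, 2, 1, 0, 1, 1, 0, 1, 0, 1, 1, 1]

rank | idx | suffix
   0 |   9 | abeeccfacdcgeaggdcbc
   1 |  16 | acdcgeaggdcbc
   2 |  22 | aggdcbc
   3 |   6 | bbdabeeccfacdcgeaggdcbc
   4 |  27 | bc
   5 |   7 | bdabeeccfacdcgeaggdcbc
   6 |  10 | beeccfacdcgeaggdcbc
   7 |  28 | c
   8 |  26 | cbc
   9 |  13 | ccfacdcgeaggdcbc
  10 |  17 | cdcgeaggdcbc
  11 |   0 | cdddgfbbdabeeccfacdcgeaggdcbc
  12 |  14 | cfacdcgeaggdcbc
  13 |  19 | cgeaggdcbc
  14 |   8 | dabeeccfacdcgeaggdcbc
  15 |  25 | dcbc
  16 |  18 | dcgeaggdcbc
  17 |   1 | dddgfbbdabeeccfacdcgeaggdcbc
  18 |   2 | ddgfbbdabeeccfacdcgeaggdcbc
  19 |   3 | dgfbbdabeeccfacdcgeaggdcbc
  20 |  21 | eaggdcbc
  21 |  12 | eccfacdcgeaggdcbc
  22 |  11 | eeccfacdcgeaggdcbc
  23 |  15 | facdcgeaggdcbc
  24 |   5 | fbbdabeeccfacdcgeaggdcbc
  25 |  24 | gdcbc
  26 |  20 | geaggdcbc
  27 |   4 | gfbbdabeeccfacdcgeaggdcbc
  28 |  23 | ggdcbc

SA = [9, 16, 22, 6, 27, 7, 10, 28, 26, 13, 17, 0, 14, 19, 8, 25, 18, 1, 2, 3, 21, 12, 11, 15, 5, 24, 20, 4, 23]
i: (SA[i-1],SA[i]) lcp shared
  1: (9,16) 1 'a'
  2: (16,22) 1 'a'
  3: (22,6) 0 ''
  4: (6,27) 1 'b'
  5: (27,7) 1 'b'
  6: (7,10) 1 'b'
  7: (10,28) 0 ''
  8: (28,26) 1 'c'
  9: (26,13) 1 'c'
  10: (13,17) 1 'c'
  11: (17,0) 2 'cd'
  12: (0,14) 1 'c'
  13: (14,19) 1 'c'
  14: (19,8) 0 ''
  15: (8,25) 1 'd'
  16: (25,18) 2 'dc'
  17: (18,1) 1 'd'
  18: (1,2) 2 'dd'
  19: (2,3) 1 'd'
  20: (3,21) 0 ''
  21: (21,12) 1 'e'
  22: (12,11) 1 'e'
  23: (11,15) 0 ''
  24: (15,5) 1 'f'
  25: (5,24) 0 ''
  26: (24,20) 1 'g'
  27: (20,4) 1 'g'
  28: (4,23) 1 'g'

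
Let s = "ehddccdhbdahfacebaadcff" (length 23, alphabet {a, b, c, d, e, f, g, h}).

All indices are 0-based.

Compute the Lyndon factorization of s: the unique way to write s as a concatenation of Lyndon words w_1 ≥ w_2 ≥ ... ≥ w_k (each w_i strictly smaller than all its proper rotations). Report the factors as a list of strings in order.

emit factor 1: 'eh' (i=0, period=2)
emit factor 2: 'd' (i=2, period=1)
emit factor 3: 'd' (i=3, period=1)
emit factor 4: 'ccdh' (i=4, period=4)
emit factor 5: 'bd' (i=8, period=2)
emit factor 6: 'ahf' (i=10, period=3)
emit factor 7: 'aceb' (i=13, period=4)
emit factor 8: 'aadcff' (i=17, period=6)

["eh", "d", "d", "ccdh", "bd", "ahf", "aceb", "aadcff"]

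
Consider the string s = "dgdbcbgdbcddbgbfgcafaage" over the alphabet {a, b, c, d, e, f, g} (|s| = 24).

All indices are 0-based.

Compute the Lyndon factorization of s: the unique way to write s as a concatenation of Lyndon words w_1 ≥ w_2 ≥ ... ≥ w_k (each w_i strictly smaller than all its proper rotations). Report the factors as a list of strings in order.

["dg", "d", "bcbgdbcddbgbfgc", "af", "aage"]

emit factor 1: 'dg' (i=0, period=2)
emit factor 2: 'd' (i=2, period=1)
emit factor 3: 'bcbgdbcddbgbfgc' (i=3, period=15)
emit factor 4: 'af' (i=18, period=2)
emit factor 5: 'aage' (i=20, period=4)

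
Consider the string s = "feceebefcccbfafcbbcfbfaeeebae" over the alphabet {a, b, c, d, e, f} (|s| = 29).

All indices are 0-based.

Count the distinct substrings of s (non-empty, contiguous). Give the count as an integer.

rank→(start, suffix):
  0 → (27, 'ae')
  1 → (22, 'aeeebae')
  2 → (13, 'afcbbcfbfaeeebae')
  3 → (26, 'bae')
  4 → (16, 'bbcfbfaeeebae')
  5 → (17, 'bcfbfaeeebae')
  6 → (5, 'befcccbfafcbbcfbfaeeebae')
  7 → (20, 'bfaeeebae')
  8 → (11, 'bfafcbbcfbfaeeebae')
  9 → (15, 'cbbcfbfaeeebae')
  10 → (10, 'cbfafcbbcfbfaeeebae')
  11 → (9, 'ccbfafcbbcfbfaeeebae')
  12 → (8, 'cccbfafcbbcfbfaeeebae')
  13 → (2, 'ceebefcccbfafcbbcfbfaeeebae')
  14 → (18, 'cfbfaeeebae')
  15 → (28, 'e')
  16 → (25, 'ebae')
  17 → (4, 'ebefcccbfafcbbcfbfaeeebae')
  18 → (1, 'eceebefcccbfafcbbcfbfaeeebae')
  19 → (24, 'eebae')
  20 → (3, 'eebefcccbfafcbbcfbfaeeebae')
  21 → (23, 'eeebae')
  22 → (6, 'efcccbfafcbbcfbfaeeebae')
  23 → (21, 'faeeebae')
  24 → (12, 'fafcbbcfbfaeeebae')
  25 → (19, 'fbfaeeebae')
  26 → (14, 'fcbbcfbfaeeebae')
  27 → (7, 'fcccbfafcbbcfbfaeeebae')
  28 → (0, 'feceebefcccbfafcbbcfbfaeeebae')

SA = [27, 22, 13, 26, 16, 17, 5, 20, 11, 15, 10, 9, 8, 2, 18, 28, 25, 4, 1, 24, 3, 23, 6, 21, 12, 19, 14, 7, 0]
[i] adj suffixes → lcp
  [1] 27/22 → 2 ('ae')
  [2] 22/13 → 1 ('a')
  [3] 13/26 → 0 ('')
  [4] 26/16 → 1 ('b')
  [5] 16/17 → 1 ('b')
  [6] 17/5 → 1 ('b')
  [7] 5/20 → 1 ('b')
  [8] 20/11 → 3 ('bfa')
  [9] 11/15 → 0 ('')
  [10] 15/10 → 2 ('cb')
  [11] 10/9 → 1 ('c')
  [12] 9/8 → 2 ('cc')
  [13] 8/2 → 1 ('c')
  [14] 2/18 → 1 ('c')
  [15] 18/28 → 0 ('')
  [16] 28/25 → 1 ('e')
  [17] 25/4 → 2 ('eb')
  [18] 4/1 → 1 ('e')
  [19] 1/24 → 1 ('e')
  [20] 24/3 → 3 ('eeb')
  [21] 3/23 → 2 ('ee')
  [22] 23/6 → 1 ('e')
  [23] 6/21 → 0 ('')
  [24] 21/12 → 2 ('fa')
  [25] 12/19 → 1 ('f')
  [26] 19/14 → 1 ('f')
  [27] 14/7 → 2 ('fc')
  [28] 7/0 → 1 ('f')

n(n+1)/2 = 29·30/2 = 435
Σ LCP = 0 + 2 + 1 + 0 + 1 + 1 + 1 + 1 + 3 + 0 + 2 + 1 + 2 + 1 + 1 + 0 + 1 + 2 + 1 + 1 + 3 + 2 + 1 + 0 + 2 + 1 + 1 + 2 + 1 = 35
distinct = 435 − 35 = 400

400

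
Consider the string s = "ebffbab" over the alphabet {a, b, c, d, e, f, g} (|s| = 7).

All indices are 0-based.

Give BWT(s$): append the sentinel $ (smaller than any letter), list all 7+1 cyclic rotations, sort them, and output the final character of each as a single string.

bbafe$fb

rank  rotation  last
    0  $ebffbab  b
    1  ab$ebffb  b
    2  b$ebffba  a
    3  bab$ebff  f
    4  bffbab$e  e
    5  ebffbab$  $
    6  fbab$ebf  f
    7  ffbab$eb  b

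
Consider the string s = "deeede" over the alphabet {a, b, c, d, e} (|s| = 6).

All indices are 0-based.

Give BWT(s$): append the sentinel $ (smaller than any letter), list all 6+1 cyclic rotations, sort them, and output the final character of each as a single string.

rank  rotation last
    0  $deeede  e
    1  de$deee  e
    2  deeede$  $
    3  e$deeed  d
    4  ede$dee  e
    5  eede$de  e
    6  eeede$d  d

ee$deed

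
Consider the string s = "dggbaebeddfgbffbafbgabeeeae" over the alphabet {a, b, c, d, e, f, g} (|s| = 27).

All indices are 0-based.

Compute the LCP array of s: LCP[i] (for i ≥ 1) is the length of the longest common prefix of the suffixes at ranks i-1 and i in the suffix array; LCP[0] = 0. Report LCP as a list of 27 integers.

[0, 1, 2, 1, 0, 2, 1, 2, 1, 1, 0, 1, 1, 0, 1, 1, 1, 1, 2, 0, 2, 1, 1, 0, 1, 2, 1]

sorted suffixes:
  #0 SA[0]=20  'abeeeae'
  #1 SA[1]=25  'ae'
  #2 SA[2]=4  'aebeddfgbffbafbgabeeeae'
  #3 SA[3]=16  'afbgabeeeae'
  #4 SA[4]=3  'baebeddfgbffbafbgabeeeae'
  #5 SA[5]=15  'bafbgabeeeae'
  #6 SA[6]=6  'beddfgbffbafbgabeeeae'
  #7 SA[7]=21  'beeeae'
  #8 SA[8]=12  'bffbafbgabeeeae'
  #9 SA[9]=18  'bgabeeeae'
  #10 SA[10]=8  'ddfgbffbafbgabeeeae'
  #11 SA[11]=9  'dfgbffbafbgabeeeae'
  #12 SA[12]=0  'dggbaebeddfgbffbafbgabeeeae'
  #13 SA[13]=26  'e'
  #14 SA[14]=24  'eae'
  #15 SA[15]=5  'ebeddfgbffbafbgabeeeae'
  #16 SA[16]=7  'eddfgbffbafbgabeeeae'
  #17 SA[17]=23  'eeae'
  #18 SA[18]=22  'eeeae'
  #19 SA[19]=14  'fbafbgabeeeae'
  #20 SA[20]=17  'fbgabeeeae'
  #21 SA[21]=13  'ffbafbgabeeeae'
  #22 SA[22]=10  'fgbffbafbgabeeeae'
  #23 SA[23]=19  'gabeeeae'
  #24 SA[24]=2  'gbaebeddfgbffbafbgabeeeae'
  #25 SA[25]=11  'gbffbafbgabeeeae'
  #26 SA[26]=1  'ggbaebeddfgbffbafbgabeeeae'

SA = [20, 25, 4, 16, 3, 15, 6, 21, 12, 18, 8, 9, 0, 26, 24, 5, 7, 23, 22, 14, 17, 13, 10, 19, 2, 11, 1]
i: (SA[i-1],SA[i]) lcp shared
  1: (20,25) 1 'a'
  2: (25,4) 2 'ae'
  3: (4,16) 1 'a'
  4: (16,3) 0 ''
  5: (3,15) 2 'ba'
  6: (15,6) 1 'b'
  7: (6,21) 2 'be'
  8: (21,12) 1 'b'
  9: (12,18) 1 'b'
  10: (18,8) 0 ''
  11: (8,9) 1 'd'
  12: (9,0) 1 'd'
  13: (0,26) 0 ''
  14: (26,24) 1 'e'
  15: (24,5) 1 'e'
  16: (5,7) 1 'e'
  17: (7,23) 1 'e'
  18: (23,22) 2 'ee'
  19: (22,14) 0 ''
  20: (14,17) 2 'fb'
  21: (17,13) 1 'f'
  22: (13,10) 1 'f'
  23: (10,19) 0 ''
  24: (19,2) 1 'g'
  25: (2,11) 2 'gb'
  26: (11,1) 1 'g'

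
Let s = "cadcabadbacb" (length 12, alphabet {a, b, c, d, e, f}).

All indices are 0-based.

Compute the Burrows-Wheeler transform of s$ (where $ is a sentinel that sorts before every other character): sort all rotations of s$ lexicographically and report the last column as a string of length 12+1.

bcbbccdad$aaa

rank  rotation       last
    0  $cadcabadbacb  b
    1  abadbacb$cadc  c
    2  acb$cadcabadb  b
    3  adbacb$cadcab  b
    4  adcabadbacb$c  c
    5  b$cadcabadbac  c
    6  bacb$cadcabad  d
    7  badbacb$cadca  a
    8  cabadbacb$cad  d
    9  cadcabadbacb$  $
   10  cb$cadcabadba  a
   11  dbacb$cadcaba  a
   12  dcabadbacb$ca  a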